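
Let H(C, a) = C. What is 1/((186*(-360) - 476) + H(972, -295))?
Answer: -1/66464 ≈ -1.5046e-5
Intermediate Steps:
1/((186*(-360) - 476) + H(972, -295)) = 1/((186*(-360) - 476) + 972) = 1/((-66960 - 476) + 972) = 1/(-67436 + 972) = 1/(-66464) = -1/66464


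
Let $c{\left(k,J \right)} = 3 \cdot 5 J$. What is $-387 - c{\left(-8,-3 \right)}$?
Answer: $-342$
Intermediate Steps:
$c{\left(k,J \right)} = 15 J$
$-387 - c{\left(-8,-3 \right)} = -387 - 15 \left(-3\right) = -387 - -45 = -387 + 45 = -342$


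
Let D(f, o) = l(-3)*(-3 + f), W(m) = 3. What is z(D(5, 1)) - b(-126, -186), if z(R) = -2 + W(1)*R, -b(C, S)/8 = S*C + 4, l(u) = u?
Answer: 187500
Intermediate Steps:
b(C, S) = -32 - 8*C*S (b(C, S) = -8*(S*C + 4) = -8*(C*S + 4) = -8*(4 + C*S) = -32 - 8*C*S)
D(f, o) = 9 - 3*f (D(f, o) = -3*(-3 + f) = 9 - 3*f)
z(R) = -2 + 3*R
z(D(5, 1)) - b(-126, -186) = (-2 + 3*(9 - 3*5)) - (-32 - 8*(-126)*(-186)) = (-2 + 3*(9 - 15)) - (-32 - 187488) = (-2 + 3*(-6)) - 1*(-187520) = (-2 - 18) + 187520 = -20 + 187520 = 187500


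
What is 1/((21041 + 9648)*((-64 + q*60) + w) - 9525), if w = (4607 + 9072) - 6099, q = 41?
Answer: 1/306143939 ≈ 3.2664e-9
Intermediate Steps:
w = 7580 (w = 13679 - 6099 = 7580)
1/((21041 + 9648)*((-64 + q*60) + w) - 9525) = 1/((21041 + 9648)*((-64 + 41*60) + 7580) - 9525) = 1/(30689*((-64 + 2460) + 7580) - 9525) = 1/(30689*(2396 + 7580) - 9525) = 1/(30689*9976 - 9525) = 1/(306153464 - 9525) = 1/306143939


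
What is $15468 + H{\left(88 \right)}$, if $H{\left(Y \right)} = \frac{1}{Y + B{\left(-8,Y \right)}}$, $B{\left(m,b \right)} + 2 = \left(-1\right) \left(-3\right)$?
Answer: $\frac{1376653}{89} \approx 15468.0$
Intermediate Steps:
$B{\left(m,b \right)} = 1$ ($B{\left(m,b \right)} = -2 - -3 = -2 + 3 = 1$)
$H{\left(Y \right)} = \frac{1}{1 + Y}$ ($H{\left(Y \right)} = \frac{1}{Y + 1} = \frac{1}{1 + Y}$)
$15468 + H{\left(88 \right)} = 15468 + \frac{1}{1 + 88} = 15468 + \frac{1}{89} = \frac{1376653}{89}$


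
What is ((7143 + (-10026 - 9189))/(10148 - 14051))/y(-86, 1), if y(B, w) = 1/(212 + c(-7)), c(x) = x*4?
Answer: 740416/1301 ≈ 569.11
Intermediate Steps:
c(x) = 4*x
y(B, w) = 1/184 (y(B, w) = 1/(212 + 4*(-7)) = 1/(212 - 28) = 1/184)
((7143 + (-10026 - 9189))/(10148 - 14051))/y(-86, 1) = ((7143 + (-10026 - 9189))/(10148 - 14051))/(1/184) = ((7143 - 19215)/(-3903))*184 = -12072*(-1/3903)*184 = (4024/1301)*184 = 740416/1301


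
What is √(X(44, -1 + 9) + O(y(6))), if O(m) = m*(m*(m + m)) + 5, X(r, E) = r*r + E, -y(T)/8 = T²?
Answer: I*√47773795 ≈ 6911.9*I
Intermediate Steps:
y(T) = -8*T²
X(r, E) = E + r² (X(r, E) = r² + E = E + r²)
O(m) = 5 + 2*m³ (O(m) = m*(m*(2*m)) + 5 = m*(2*m²) + 5 = 2*m³ + 5 = 5 + 2*m³)
√(X(44, -1 + 9) + O(y(6))) = √(((-1 + 9) + 44²) + (5 + 2*(-8*6²)³)) = √((8 + 1936) + (5 + 2*(-8*36)³)) = √(1944 + (5 + 2*(-288)³)) = √(1944 + (5 + 2*(-23887872))) = √(1944 + (5 - 47775744)) = √(1944 - 47775739) = √(-47773795) = I*√47773795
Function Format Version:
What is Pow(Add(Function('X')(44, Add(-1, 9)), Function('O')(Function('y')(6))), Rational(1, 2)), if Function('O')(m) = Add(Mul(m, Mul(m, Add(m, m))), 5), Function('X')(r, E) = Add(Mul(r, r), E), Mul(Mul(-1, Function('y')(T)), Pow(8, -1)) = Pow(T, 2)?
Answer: Mul(I, Pow(47773795, Rational(1, 2))) ≈ Mul(6911.9, I)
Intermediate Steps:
Function('y')(T) = Mul(-8, Pow(T, 2))
Function('X')(r, E) = Add(E, Pow(r, 2)) (Function('X')(r, E) = Add(Pow(r, 2), E) = Add(E, Pow(r, 2)))
Function('O')(m) = Add(5, Mul(2, Pow(m, 3))) (Function('O')(m) = Add(Mul(m, Mul(m, Mul(2, m))), 5) = Add(Mul(m, Mul(2, Pow(m, 2))), 5) = Add(Mul(2, Pow(m, 3)), 5) = Add(5, Mul(2, Pow(m, 3))))
Pow(Add(Function('X')(44, Add(-1, 9)), Function('O')(Function('y')(6))), Rational(1, 2)) = Pow(Add(Add(Add(-1, 9), Pow(44, 2)), Add(5, Mul(2, Pow(Mul(-8, Pow(6, 2)), 3)))), Rational(1, 2)) = Pow(Add(Add(8, 1936), Add(5, Mul(2, Pow(Mul(-8, 36), 3)))), Rational(1, 2)) = Pow(Add(1944, Add(5, Mul(2, Pow(-288, 3)))), Rational(1, 2)) = Pow(Add(1944, Add(5, Mul(2, -23887872))), Rational(1, 2)) = Pow(Add(1944, Add(5, -47775744)), Rational(1, 2)) = Pow(Add(1944, -47775739), Rational(1, 2)) = Pow(-47773795, Rational(1, 2)) = Mul(I, Pow(47773795, Rational(1, 2)))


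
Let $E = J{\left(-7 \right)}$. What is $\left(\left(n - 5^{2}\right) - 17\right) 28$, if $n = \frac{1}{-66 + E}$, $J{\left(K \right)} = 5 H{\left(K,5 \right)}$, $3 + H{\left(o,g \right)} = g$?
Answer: $- \frac{2353}{2} \approx -1176.5$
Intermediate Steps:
$H{\left(o,g \right)} = -3 + g$
$J{\left(K \right)} = 10$ ($J{\left(K \right)} = 5 \left(-3 + 5\right) = 5 \cdot 2 = 10$)
$E = 10$
$n = - \frac{1}{56}$ ($n = \frac{1}{-66 + 10} = \frac{1}{-56} = - \frac{1}{56} \approx -0.017857$)
$\left(\left(n - 5^{2}\right) - 17\right) 28 = \left(\left(- \frac{1}{56} - 5^{2}\right) - 17\right) 28 = \left(\left(- \frac{1}{56} - 25\right) - 17\right) 28 = \left(- \frac{1401}{56} - 17\right) 28 = \left(- \frac{2353}{56}\right) 28 = - \frac{2353}{2}$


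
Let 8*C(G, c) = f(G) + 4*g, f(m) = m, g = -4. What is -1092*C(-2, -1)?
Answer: 2457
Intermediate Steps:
C(G, c) = -2 + G/8 (C(G, c) = (G + 4*(-4))/8 = (G - 16)/8 = (-16 + G)/8 = -2 + G/8)
-1092*C(-2, -1) = -1092*(-2 + (⅛)*(-2)) = -1092*(-2 - ¼) = -1092*(-9/4) = 2457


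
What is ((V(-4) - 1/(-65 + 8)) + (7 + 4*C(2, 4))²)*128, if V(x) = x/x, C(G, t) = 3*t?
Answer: 22077824/57 ≈ 3.8733e+5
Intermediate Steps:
V(x) = 1
((V(-4) - 1/(-65 + 8)) + (7 + 4*C(2, 4))²)*128 = ((1 - 1/(-65 + 8)) + (7 + 4*(3*4))²)*128 = ((1 - 1/(-57)) + (7 + 4*12)²)*128 = ((1 - 1*(-1/57)) + (7 + 48)²)*128 = ((1 + 1/57) + 55²)*128 = (58/57 + 3025)*128 = (172483/57)*128 = 22077824/57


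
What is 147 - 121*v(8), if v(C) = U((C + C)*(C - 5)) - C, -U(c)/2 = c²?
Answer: 558683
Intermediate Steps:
U(c) = -2*c²
v(C) = -C - 8*C²*(-5 + C)² (v(C) = -2*(C - 5)²*(C + C)² - C = -2*4*C²*(-5 + C)² - C = -8*C²*(-5 + C)² - C = -C - 8*C²*(-5 + C)²)
147 - 121*v(8) = 147 - 968*(-1 - 8*8*(-5 + 8)²) = 147 - 968*(-1 - 8*8*3²) = 147 - 968*(-1 - 8*8*9) = 147 - 968*(-1 - 576) = 147 - 968*(-577) = 147 - 121*(-4616) = 147 + 558536 = 558683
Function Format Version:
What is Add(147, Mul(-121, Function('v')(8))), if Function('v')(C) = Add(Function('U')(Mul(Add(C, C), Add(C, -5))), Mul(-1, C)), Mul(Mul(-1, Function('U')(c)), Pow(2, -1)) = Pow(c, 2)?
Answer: 558683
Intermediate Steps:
Function('U')(c) = Mul(-2, Pow(c, 2))
Function('v')(C) = Add(Mul(-1, C), Mul(-8, Pow(C, 2), Pow(Add(-5, C), 2))) (Function('v')(C) = Add(Mul(-2, Pow(Mul(Add(C, C), Add(C, -5)), 2)), Mul(-1, C)) = Add(Mul(-2, Pow(Mul(Mul(2, C), Add(-5, C)), 2)), Mul(-1, C)) = Add(Mul(-2, Pow(Mul(2, C, Add(-5, C)), 2)), Mul(-1, C)) = Add(Mul(-2, Mul(4, Pow(C, 2), Pow(Add(-5, C), 2))), Mul(-1, C)) = Add(Mul(-8, Pow(C, 2), Pow(Add(-5, C), 2)), Mul(-1, C)) = Add(Mul(-1, C), Mul(-8, Pow(C, 2), Pow(Add(-5, C), 2))))
Add(147, Mul(-121, Function('v')(8))) = Add(147, Mul(-121, Mul(8, Add(-1, Mul(-8, 8, Pow(Add(-5, 8), 2)))))) = Add(147, Mul(-121, Mul(8, Add(-1, Mul(-8, 8, Pow(3, 2)))))) = Add(147, Mul(-121, Mul(8, Add(-1, Mul(-8, 8, 9))))) = Add(147, Mul(-121, Mul(8, Add(-1, -576)))) = Add(147, Mul(-121, Mul(8, -577))) = Add(147, Mul(-121, -4616)) = Add(147, 558536) = 558683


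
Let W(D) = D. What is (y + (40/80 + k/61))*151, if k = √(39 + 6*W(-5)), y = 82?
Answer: 1520721/122 ≈ 12465.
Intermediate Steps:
k = 3 (k = √(39 + 6*(-5)) = √(39 - 30) = √9 = 3)
(y + (40/80 + k/61))*151 = (82 + (40/80 + 3/61))*151 = (82 + (40*(1/80) + 3*(1/61)))*151 = (82 + (½ + 3/61))*151 = (82 + 67/122)*151 = (10071/122)*151 = 1520721/122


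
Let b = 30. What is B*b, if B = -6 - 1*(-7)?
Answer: 30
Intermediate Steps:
B = 1 (B = -6 + 7 = 1)
B*b = 1*30 = 30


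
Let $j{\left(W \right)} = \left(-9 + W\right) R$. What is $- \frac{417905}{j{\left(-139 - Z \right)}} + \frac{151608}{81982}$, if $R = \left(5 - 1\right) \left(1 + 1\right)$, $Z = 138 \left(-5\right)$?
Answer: $- \frac{16801657711}{177736976} \approx -94.531$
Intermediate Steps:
$Z = -690$
$R = 8$ ($R = 4 \cdot 2 = 8$)
$j{\left(W \right)} = -72 + 8 W$ ($j{\left(W \right)} = \left(-9 + W\right) 8 = -72 + 8 W$)
$- \frac{417905}{j{\left(-139 - Z \right)}} + \frac{151608}{81982} = - \frac{417905}{-72 + 8 \left(-139 - -690\right)} + \frac{151608}{81982} = - \frac{417905}{-72 + 8 \left(-139 + 690\right)} + 151608 \cdot \frac{1}{81982} = - \frac{417905}{-72 + 8 \cdot 551} + \frac{75804}{40991} = - \frac{417905}{-72 + 4408} + \frac{75804}{40991} = - \frac{417905}{4336} + \frac{75804}{40991} = - \frac{16801657711}{177736976}$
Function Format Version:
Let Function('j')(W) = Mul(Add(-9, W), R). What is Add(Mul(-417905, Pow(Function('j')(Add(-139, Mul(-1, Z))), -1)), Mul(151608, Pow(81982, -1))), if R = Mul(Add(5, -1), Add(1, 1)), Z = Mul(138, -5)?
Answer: Rational(-16801657711, 177736976) ≈ -94.531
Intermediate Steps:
Z = -690
R = 8 (R = Mul(4, 2) = 8)
Function('j')(W) = Add(-72, Mul(8, W)) (Function('j')(W) = Mul(Add(-9, W), 8) = Add(-72, Mul(8, W)))
Add(Mul(-417905, Pow(Function('j')(Add(-139, Mul(-1, Z))), -1)), Mul(151608, Pow(81982, -1))) = Add(Mul(-417905, Pow(Add(-72, Mul(8, Add(-139, Mul(-1, -690)))), -1)), Mul(151608, Pow(81982, -1))) = Add(Mul(-417905, Pow(Add(-72, Mul(8, Add(-139, 690))), -1)), Mul(151608, Rational(1, 81982))) = Add(Mul(-417905, Pow(Add(-72, Mul(8, 551)), -1)), Rational(75804, 40991)) = Add(Mul(-417905, Pow(Add(-72, 4408), -1)), Rational(75804, 40991)) = Add(Mul(-417905, Pow(4336, -1)), Rational(75804, 40991)) = Add(Mul(-417905, Rational(1, 4336)), Rational(75804, 40991)) = Add(Rational(-417905, 4336), Rational(75804, 40991)) = Rational(-16801657711, 177736976)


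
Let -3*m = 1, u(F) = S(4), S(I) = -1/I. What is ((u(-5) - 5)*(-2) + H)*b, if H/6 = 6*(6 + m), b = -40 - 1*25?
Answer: -27885/2 ≈ -13943.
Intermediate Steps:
u(F) = -¼ (u(F) = -1/4 = -1*¼ = -¼)
b = -65 (b = -40 - 25 = -65)
m = -⅓ (m = -⅓*1 = -⅓ ≈ -0.33333)
H = 204 (H = 6*(6*(6 - ⅓)) = 6*(6*(17/3)) = 6*34 = 204)
((u(-5) - 5)*(-2) + H)*b = ((-¼ - 5)*(-2) + 204)*(-65) = (-21/4*(-2) + 204)*(-65) = (21/2 + 204)*(-65) = (429/2)*(-65) = -27885/2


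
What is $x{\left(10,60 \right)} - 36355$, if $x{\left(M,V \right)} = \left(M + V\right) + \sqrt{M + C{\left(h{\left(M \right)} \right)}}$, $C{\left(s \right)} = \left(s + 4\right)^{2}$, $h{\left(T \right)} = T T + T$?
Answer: $-36285 + \sqrt{13006} \approx -36171.0$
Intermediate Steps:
$h{\left(T \right)} = T + T^{2}$ ($h{\left(T \right)} = T^{2} + T = T + T^{2}$)
$C{\left(s \right)} = \left(4 + s\right)^{2}$
$x{\left(M,V \right)} = M + V + \sqrt{M + \left(4 + M \left(1 + M\right)\right)^{2}}$ ($x{\left(M,V \right)} = \left(M + V\right) + \sqrt{M + \left(4 + M \left(1 + M\right)\right)^{2}} = M + V + \sqrt{M + \left(4 + M \left(1 + M\right)\right)^{2}}$)
$x{\left(10,60 \right)} - 36355 = \left(10 + 60 + \sqrt{10 + \left(4 + 10 \left(1 + 10\right)\right)^{2}}\right) - 36355 = \left(10 + 60 + \sqrt{10 + \left(4 + 10 \cdot 11\right)^{2}}\right) - 36355 = \left(10 + 60 + \sqrt{10 + \left(4 + 110\right)^{2}}\right) - 36355 = \left(10 + 60 + \sqrt{10 + 114^{2}}\right) - 36355 = \left(10 + 60 + \sqrt{10 + 12996}\right) - 36355 = \left(10 + 60 + \sqrt{13006}\right) - 36355 = \left(70 + \sqrt{13006}\right) - 36355 = -36285 + \sqrt{13006}$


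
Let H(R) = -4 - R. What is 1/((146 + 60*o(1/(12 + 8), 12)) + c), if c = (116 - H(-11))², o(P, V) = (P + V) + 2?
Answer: 1/12870 ≈ 7.7700e-5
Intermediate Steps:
o(P, V) = 2 + P + V
c = 11881 (c = (116 - (-4 - 1*(-11)))² = (116 - (-4 + 11))² = (116 - 1*7)² = (116 - 7)² = 109² = 11881)
1/((146 + 60*o(1/(12 + 8), 12)) + c) = 1/((146 + 60*(2 + 1/(12 + 8) + 12)) + 11881) = 1/((146 + 60*(2 + 1/20 + 12)) + 11881) = 1/((146 + 60*(281/20)) + 11881) = 1/((146 + 843) + 11881) = 1/(989 + 11881) = 1/12870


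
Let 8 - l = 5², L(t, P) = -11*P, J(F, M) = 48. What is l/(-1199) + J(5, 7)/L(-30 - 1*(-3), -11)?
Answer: 5419/13189 ≈ 0.41087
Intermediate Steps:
l = -17 (l = 8 - 1*5² = 8 - 1*25 = 8 - 25 = -17)
l/(-1199) + J(5, 7)/L(-30 - 1*(-3), -11) = -17/(-1199) + 48/((-11*(-11))) = -17*(-1/1199) + 48/121 = 17/1199 + 48*(1/121) = 17/1199 + 48/121 = 5419/13189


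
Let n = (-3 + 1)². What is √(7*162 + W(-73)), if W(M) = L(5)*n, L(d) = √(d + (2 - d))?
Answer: √(1134 + 4*√2) ≈ 33.759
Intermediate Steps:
L(d) = √2
n = 4 (n = (-2)² = 4)
W(M) = 4*√2 (W(M) = √2*4 = 4*√2)
√(7*162 + W(-73)) = √(7*162 + 4*√2) = √(1134 + 4*√2)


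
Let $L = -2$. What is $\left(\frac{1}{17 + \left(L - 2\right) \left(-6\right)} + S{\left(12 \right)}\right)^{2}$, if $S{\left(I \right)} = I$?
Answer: $\frac{243049}{1681} \approx 144.59$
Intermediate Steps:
$\left(\frac{1}{17 + \left(L - 2\right) \left(-6\right)} + S{\left(12 \right)}\right)^{2} = \left(\frac{1}{17 + \left(-2 - 2\right) \left(-6\right)} + 12\right)^{2} = \left(\frac{1}{17 - -24} + 12\right)^{2} = \left(\frac{1}{17 + 24} + 12\right)^{2} = \left(\frac{1}{41} + 12\right)^{2} = \left(\frac{493}{41}\right)^{2} = \frac{243049}{1681}$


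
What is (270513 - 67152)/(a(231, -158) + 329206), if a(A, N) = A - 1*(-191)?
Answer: 67787/109876 ≈ 0.61694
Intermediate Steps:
a(A, N) = 191 + A (a(A, N) = A + 191 = 191 + A)
(270513 - 67152)/(a(231, -158) + 329206) = (270513 - 67152)/((191 + 231) + 329206) = 203361/(422 + 329206) = 203361/329628 = 203361*(1/329628) = 67787/109876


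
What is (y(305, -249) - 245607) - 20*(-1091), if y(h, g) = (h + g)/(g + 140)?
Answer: -24392839/109 ≈ -2.2379e+5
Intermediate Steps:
y(h, g) = (g + h)/(140 + g)
(y(305, -249) - 245607) - 20*(-1091) = ((-249 + 305)/(140 - 249) - 245607) - 20*(-1091) = (56/(-109) - 245607) + 21820 = (-1/109*56 - 245607) + 21820 = (-56/109 - 245607) + 21820 = -26771219/109 + 21820 = -24392839/109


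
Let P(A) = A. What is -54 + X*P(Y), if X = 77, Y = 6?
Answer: 408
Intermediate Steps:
-54 + X*P(Y) = -54 + 77*6 = -54 + 462 = 408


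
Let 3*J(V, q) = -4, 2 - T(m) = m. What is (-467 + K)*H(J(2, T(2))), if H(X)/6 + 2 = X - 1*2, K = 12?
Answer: 14560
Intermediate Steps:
T(m) = 2 - m
J(V, q) = -4/3 (J(V, q) = (⅓)*(-4) = -4/3)
H(X) = -24 + 6*X (H(X) = -12 + 6*(X - 1*2) = -12 + 6*(X - 2) = -12 + 6*(-2 + X) = -12 + (-12 + 6*X) = -24 + 6*X)
(-467 + K)*H(J(2, T(2))) = (-467 + 12)*(-24 + 6*(-4/3)) = -455*(-24 - 8) = -455*(-32) = 14560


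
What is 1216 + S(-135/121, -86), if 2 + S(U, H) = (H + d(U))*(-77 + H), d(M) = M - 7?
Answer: 2003138/121 ≈ 16555.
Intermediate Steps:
d(M) = -7 + M
S(U, H) = -2 + (-77 + H)*(-7 + H + U) (S(U, H) = -2 + (H + (-7 + U))*(-77 + H) = -2 + (-7 + H + U)*(-77 + H) = -2 + (-77 + H)*(-7 + H + U))
1216 + S(-135/121, -86) = 1216 + (537 + (-86)**2 - 84*(-86) - (-10395)/121 - (-11610)/121) = 1216 + (537 + 7396 + 7224 - (-10395)/121 - (-11610)/121) = 1216 + (537 + 7396 + 7224 - 77*(-135/121) - 86*(-135/121)) = 1216 + (537 + 7396 + 7224 + 945/11 + 11610/121) = 1216 + 1856002/121 = 2003138/121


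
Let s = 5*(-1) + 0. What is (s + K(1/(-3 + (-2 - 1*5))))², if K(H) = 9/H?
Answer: 9025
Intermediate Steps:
s = -5 (s = -5 + 0 = -5)
(s + K(1/(-3 + (-2 - 1*5))))² = (-5 + 9/(1/(-3 + (-2 - 1*5))))² = (-5 + 9/(1/(-3 + (-2 - 5))))² = (-5 + 9/(1/(-3 - 7)))² = (-5 + 9/(1/(-10)))² = (-5 + 9/(-⅒))² = (-5 + 9*(-10))² = (-5 - 90)² = (-95)² = 9025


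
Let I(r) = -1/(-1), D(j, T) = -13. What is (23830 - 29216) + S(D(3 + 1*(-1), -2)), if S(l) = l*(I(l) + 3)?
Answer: -5438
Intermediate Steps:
I(r) = 1 (I(r) = -1*(-1) = 1)
S(l) = 4*l (S(l) = l*(1 + 3) = l*4 = 4*l)
(23830 - 29216) + S(D(3 + 1*(-1), -2)) = (23830 - 29216) + 4*(-13) = -5386 - 52 = -5438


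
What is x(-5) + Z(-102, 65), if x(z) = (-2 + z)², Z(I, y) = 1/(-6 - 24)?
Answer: 1469/30 ≈ 48.967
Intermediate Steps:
Z(I, y) = -1/30 (Z(I, y) = 1/(-30) = -1/30)
x(-5) + Z(-102, 65) = (-2 - 5)² - 1/30 = (-7)² - 1/30 = 49 - 1/30 = 1469/30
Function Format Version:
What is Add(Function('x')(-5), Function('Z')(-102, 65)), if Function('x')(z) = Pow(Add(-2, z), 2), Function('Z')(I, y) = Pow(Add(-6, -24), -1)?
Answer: Rational(1469, 30) ≈ 48.967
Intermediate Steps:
Function('Z')(I, y) = Rational(-1, 30) (Function('Z')(I, y) = Pow(-30, -1) = Rational(-1, 30))
Add(Function('x')(-5), Function('Z')(-102, 65)) = Add(Pow(Add(-2, -5), 2), Rational(-1, 30)) = Add(Pow(-7, 2), Rational(-1, 30)) = Add(49, Rational(-1, 30)) = Rational(1469, 30)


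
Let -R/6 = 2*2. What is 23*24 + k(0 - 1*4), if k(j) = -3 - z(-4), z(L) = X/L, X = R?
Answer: 543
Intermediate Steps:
R = -24 (R = -12*2 = -6*4 = -24)
X = -24
z(L) = -24/L
k(j) = -9 (k(j) = -3 - (-24)/(-4) = -3 - (-24)*(-1)/4 = -3 - 1*6 = -3 - 6 = -9)
23*24 + k(0 - 1*4) = 23*24 - 9 = 552 - 9 = 543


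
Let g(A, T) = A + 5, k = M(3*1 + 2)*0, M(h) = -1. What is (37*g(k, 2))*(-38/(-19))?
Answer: 370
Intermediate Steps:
k = 0 (k = -1*0 = 0)
g(A, T) = 5 + A
(37*g(k, 2))*(-38/(-19)) = (37*(5 + 0))*(-38/(-19)) = (37*5)*(-38*(-1/19)) = 185*2 = 370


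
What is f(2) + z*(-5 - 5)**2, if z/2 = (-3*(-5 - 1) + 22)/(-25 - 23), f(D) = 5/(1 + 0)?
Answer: -485/3 ≈ -161.67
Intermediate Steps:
f(D) = 5 (f(D) = 5/1 = 5*1 = 5)
z = -5/3 (z = 2*((-3*(-5 - 1) + 22)/(-25 - 23)) = 2*((-3*(-6) + 22)/(-48)) = 2*((18 + 22)*(-1/48)) = 2*(40*(-1/48)) = 2*(-5/6) = -5/3 ≈ -1.6667)
f(2) + z*(-5 - 5)**2 = 5 - 5*(-5 - 5)**2/3 = 5 - 5/3*(-10)**2 = 5 - 5/3*100 = 5 - 500/3 = -485/3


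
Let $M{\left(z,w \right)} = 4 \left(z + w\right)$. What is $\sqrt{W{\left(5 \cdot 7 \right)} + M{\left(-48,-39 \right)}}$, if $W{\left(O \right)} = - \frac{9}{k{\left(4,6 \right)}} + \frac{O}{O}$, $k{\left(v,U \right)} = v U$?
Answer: $\frac{i \sqrt{5558}}{4} \approx 18.638 i$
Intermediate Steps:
$k{\left(v,U \right)} = U v$
$M{\left(z,w \right)} = 4 w + 4 z$ ($M{\left(z,w \right)} = 4 \left(w + z\right) = 4 w + 4 z$)
$W{\left(O \right)} = \frac{5}{8}$ ($W{\left(O \right)} = - \frac{9}{6 \cdot 4} + \frac{O}{O} = - \frac{9}{24} + 1 = \left(-9\right) \frac{1}{24} + 1 = - \frac{3}{8} + 1 = \frac{5}{8}$)
$\sqrt{W{\left(5 \cdot 7 \right)} + M{\left(-48,-39 \right)}} = \sqrt{\frac{5}{8} + \left(4 \left(-39\right) + 4 \left(-48\right)\right)} = \sqrt{\frac{5}{8} - 348} = \sqrt{- \frac{2779}{8}} = \frac{i \sqrt{5558}}{4}$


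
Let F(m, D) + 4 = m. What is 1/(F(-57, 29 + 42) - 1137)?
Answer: -1/1198 ≈ -0.00083472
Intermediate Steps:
F(m, D) = -4 + m
1/(F(-57, 29 + 42) - 1137) = 1/((-4 - 57) - 1137) = 1/(-61 - 1137) = 1/(-1198) = -1/1198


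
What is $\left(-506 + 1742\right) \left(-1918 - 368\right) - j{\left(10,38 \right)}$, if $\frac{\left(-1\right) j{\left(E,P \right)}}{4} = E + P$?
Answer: $-2825304$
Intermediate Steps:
$j{\left(E,P \right)} = - 4 E - 4 P$ ($j{\left(E,P \right)} = - 4 \left(E + P\right) = - 4 E - 4 P$)
$\left(-506 + 1742\right) \left(-1918 - 368\right) - j{\left(10,38 \right)} = \left(-506 + 1742\right) \left(-1918 - 368\right) - \left(\left(-4\right) 10 - 152\right) = 1236 \left(-2286\right) - \left(-40 - 152\right) = -2825496 - -192 = -2825496 + 192 = -2825304$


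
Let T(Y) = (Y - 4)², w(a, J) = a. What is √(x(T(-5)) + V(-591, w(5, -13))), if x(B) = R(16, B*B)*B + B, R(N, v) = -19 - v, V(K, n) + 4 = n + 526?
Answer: 2*I*√133093 ≈ 729.64*I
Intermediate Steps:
T(Y) = (-4 + Y)²
V(K, n) = 522 + n (V(K, n) = -4 + (n + 526) = -4 + (526 + n) = 522 + n)
x(B) = B + B*(-19 - B²) (x(B) = (-19 - B*B)*B + B = (-19 - B²)*B + B = B*(-19 - B²) + B = B + B*(-19 - B²))
√(x(T(-5)) + V(-591, w(5, -13))) = √(-(-4 - 5)²*(18 + ((-4 - 5)²)²) + (522 + 5)) = √(-1*(-9)²*(18 + ((-9)²)²) + 527) = √(-1*81*(18 + 81²) + 527) = √(-1*81*(18 + 6561) + 527) = √(-1*81*6579 + 527) = √(-532899 + 527) = √(-532372) = 2*I*√133093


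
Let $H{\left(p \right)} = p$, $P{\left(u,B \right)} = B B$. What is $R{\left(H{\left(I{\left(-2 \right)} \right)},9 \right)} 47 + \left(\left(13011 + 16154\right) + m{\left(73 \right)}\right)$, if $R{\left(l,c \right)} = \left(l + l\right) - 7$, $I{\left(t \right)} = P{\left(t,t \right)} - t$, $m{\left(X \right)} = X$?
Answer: $29473$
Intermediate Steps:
$P{\left(u,B \right)} = B^{2}$
$I{\left(t \right)} = t^{2} - t$
$R{\left(l,c \right)} = -7 + 2 l$ ($R{\left(l,c \right)} = 2 l - 7 = -7 + 2 l$)
$R{\left(H{\left(I{\left(-2 \right)} \right)},9 \right)} 47 + \left(\left(13011 + 16154\right) + m{\left(73 \right)}\right) = \left(-7 + 2 \left(- 2 \left(-1 - 2\right)\right)\right) 47 + \left(\left(13011 + 16154\right) + 73\right) = \left(-7 + 2 \left(\left(-2\right) \left(-3\right)\right)\right) 47 + \left(29165 + 73\right) = \left(-7 + 2 \cdot 6\right) 47 + 29238 = \left(-7 + 12\right) 47 + 29238 = 5 \cdot 47 + 29238 = 235 + 29238 = 29473$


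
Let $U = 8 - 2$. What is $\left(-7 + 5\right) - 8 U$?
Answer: $-50$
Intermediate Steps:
$U = 6$ ($U = 8 - 2 = 6$)
$\left(-7 + 5\right) - 8 U = \left(-7 + 5\right) - 48 = -2 - 48 = -50$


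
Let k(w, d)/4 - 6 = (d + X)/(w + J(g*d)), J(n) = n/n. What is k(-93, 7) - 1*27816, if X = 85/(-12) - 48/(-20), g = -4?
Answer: -38353099/1380 ≈ -27792.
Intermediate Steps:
J(n) = 1
X = -281/60 (X = 85*(-1/12) - 48*(-1/20) = -85/12 + 12/5 = -281/60 ≈ -4.6833)
k(w, d) = 24 + 4*(-281/60 + d)/(1 + w) (k(w, d) = 24 + 4*((d - 281/60)/(w + 1)) = 24 + 4*((-281/60 + d)/(1 + w)) = 24 + 4*(-281/60 + d)/(1 + w))
k(-93, 7) - 1*27816 = (79 + 60*7 + 360*(-93))/(15*(1 - 93)) - 1*27816 = (1/15)*(79 + 420 - 33480)/(-92) - 27816 = (1/15)*(-1/92)*(-32981) - 27816 = 32981/1380 - 27816 = -38353099/1380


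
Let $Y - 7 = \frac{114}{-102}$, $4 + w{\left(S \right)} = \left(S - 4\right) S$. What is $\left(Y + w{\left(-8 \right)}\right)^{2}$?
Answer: $\frac{2768896}{289} \approx 9581.0$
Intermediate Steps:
$w{\left(S \right)} = -4 + S \left(-4 + S\right)$ ($w{\left(S \right)} = -4 + \left(S - 4\right) S = -4 + \left(-4 + S\right) S = -4 + S \left(-4 + S\right)$)
$Y = \frac{100}{17}$ ($Y = 7 + \frac{114}{-102} = 7 + 114 \left(- \frac{1}{102}\right) = 7 - \frac{19}{17} = \frac{100}{17} \approx 5.8824$)
$\left(Y + w{\left(-8 \right)}\right)^{2} = \left(\frac{100}{17} - \left(-28 - 64\right)\right)^{2} = \left(\frac{100}{17} + \left(-4 + 64 + 32\right)\right)^{2} = \left(\frac{100}{17} + 92\right)^{2} = \left(\frac{1664}{17}\right)^{2} = \frac{2768896}{289}$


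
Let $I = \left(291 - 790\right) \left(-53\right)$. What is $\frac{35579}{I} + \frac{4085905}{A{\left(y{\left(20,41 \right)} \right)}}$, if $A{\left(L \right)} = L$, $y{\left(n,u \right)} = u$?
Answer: $\frac{108061388274}{1084327} \approx 99658.0$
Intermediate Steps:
$I = 26447$ ($I = \left(-499\right) \left(-53\right) = 26447$)
$\frac{35579}{I} + \frac{4085905}{A{\left(y{\left(20,41 \right)} \right)}} = \frac{35579}{26447} + \frac{4085905}{41} = \frac{108061388274}{1084327}$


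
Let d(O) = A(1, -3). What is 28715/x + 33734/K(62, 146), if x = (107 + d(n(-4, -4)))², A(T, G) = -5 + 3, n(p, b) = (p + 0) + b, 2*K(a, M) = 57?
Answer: 49698097/41895 ≈ 1186.3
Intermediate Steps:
K(a, M) = 57/2 (K(a, M) = (½)*57 = 57/2)
n(p, b) = b + p (n(p, b) = p + b = b + p)
A(T, G) = -2
d(O) = -2
x = 11025 (x = (107 - 2)² = 105² = 11025)
28715/x + 33734/K(62, 146) = 28715/11025 + 33734/(57/2) = 28715*(1/11025) + 33734*(2/57) = 5743/2205 + 67468/57 = 49698097/41895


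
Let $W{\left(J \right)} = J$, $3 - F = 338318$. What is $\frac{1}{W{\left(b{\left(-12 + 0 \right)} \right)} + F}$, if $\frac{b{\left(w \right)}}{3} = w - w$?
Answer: $- \frac{1}{338315} \approx -2.9558 \cdot 10^{-6}$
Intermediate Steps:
$b{\left(w \right)} = 0$ ($b{\left(w \right)} = 3 \left(w - w\right) = 3 \cdot 0 = 0$)
$F = -338315$ ($F = 3 - 338318 = -338315$)
$\frac{1}{W{\left(b{\left(-12 + 0 \right)} \right)} + F} = \frac{1}{0 - 338315} = \frac{1}{-338315} = - \frac{1}{338315}$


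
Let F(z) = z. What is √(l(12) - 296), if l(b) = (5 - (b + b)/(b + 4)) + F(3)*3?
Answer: 9*I*√14/2 ≈ 16.837*I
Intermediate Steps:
l(b) = 14 - 2*b/(4 + b) (l(b) = (5 - (b + b)/(b + 4)) + 3*3 = (5 - 2*b/(4 + b)) + 9 = 14 - 2*b/(4 + b))
√(l(12) - 296) = √(4*(14 + 3*12)/(4 + 12) - 296) = √(4*(14 + 36)/16 - 296) = √(4*(1/16)*50 - 296) = √(25/2 - 296) = √(-567/2) = 9*I*√14/2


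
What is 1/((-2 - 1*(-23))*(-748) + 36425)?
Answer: 1/20717 ≈ 4.8270e-5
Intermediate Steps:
1/((-2 - 1*(-23))*(-748) + 36425) = 1/((-2 + 23)*(-748) + 36425) = 1/(21*(-748) + 36425) = 1/(-15708 + 36425) = 1/20717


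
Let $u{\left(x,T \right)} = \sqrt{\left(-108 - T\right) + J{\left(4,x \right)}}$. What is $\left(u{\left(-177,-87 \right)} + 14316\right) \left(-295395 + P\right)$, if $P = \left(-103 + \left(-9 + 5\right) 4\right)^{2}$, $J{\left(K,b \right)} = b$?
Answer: $-4026145944 - 843702 i \sqrt{22} \approx -4.0261 \cdot 10^{9} - 3.9573 \cdot 10^{6} i$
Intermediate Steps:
$u{\left(x,T \right)} = \sqrt{-108 + x - T}$ ($u{\left(x,T \right)} = \sqrt{\left(-108 - T\right) + x} = \sqrt{-108 + x - T}$)
$P = 14161$ ($P = \left(-103 - 16\right)^{2} = \left(-119\right)^{2} = 14161$)
$\left(u{\left(-177,-87 \right)} + 14316\right) \left(-295395 + P\right) = \left(\sqrt{-108 - 177 - -87} + 14316\right) \left(-295395 + 14161\right) = \left(\sqrt{-108 - 177 + 87} + 14316\right) \left(-281234\right) = \left(\sqrt{-198} + 14316\right) \left(-281234\right) = \left(3 i \sqrt{22} + 14316\right) \left(-281234\right) = \left(14316 + 3 i \sqrt{22}\right) \left(-281234\right) = -4026145944 - 843702 i \sqrt{22}$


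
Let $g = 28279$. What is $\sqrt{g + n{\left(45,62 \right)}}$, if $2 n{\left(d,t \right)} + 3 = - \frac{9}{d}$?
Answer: $\frac{\sqrt{706935}}{5} \approx 168.16$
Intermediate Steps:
$n{\left(d,t \right)} = - \frac{3}{2} - \frac{9}{2 d}$ ($n{\left(d,t \right)} = - \frac{3}{2} + \frac{\left(-9\right) \frac{1}{d}}{2} = - \frac{3}{2} - \frac{9}{2 d}$)
$\sqrt{g + n{\left(45,62 \right)}} = \sqrt{28279 + \frac{3 \left(-3 - 45\right)}{2 \cdot 45}} = \sqrt{28279 + \frac{3}{2} \cdot \frac{1}{45} \left(-3 - 45\right)} = \sqrt{28279 + \frac{3}{2} \cdot \frac{1}{45} \left(-48\right)} = \sqrt{28279 - \frac{8}{5}} = \sqrt{\frac{141387}{5}} = \frac{\sqrt{706935}}{5}$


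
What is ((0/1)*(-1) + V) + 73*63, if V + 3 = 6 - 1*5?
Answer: 4597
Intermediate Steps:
V = -2 (V = -3 + (6 - 1*5) = -3 + (6 - 5) = -3 + 1 = -2)
((0/1)*(-1) + V) + 73*63 = ((0/1)*(-1) - 2) + 73*63 = ((0*1)*(-1) - 2) + 4599 = (0*(-1) - 2) + 4599 = (0 - 2) + 4599 = -2 + 4599 = 4597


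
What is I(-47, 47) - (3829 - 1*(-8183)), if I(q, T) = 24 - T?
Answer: -12035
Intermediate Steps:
I(-47, 47) - (3829 - 1*(-8183)) = (24 - 1*47) - (3829 - 1*(-8183)) = (24 - 47) - (3829 + 8183) = -23 - 1*12012 = -23 - 12012 = -12035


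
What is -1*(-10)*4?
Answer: 40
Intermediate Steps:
-1*(-10)*4 = 10*4 = 40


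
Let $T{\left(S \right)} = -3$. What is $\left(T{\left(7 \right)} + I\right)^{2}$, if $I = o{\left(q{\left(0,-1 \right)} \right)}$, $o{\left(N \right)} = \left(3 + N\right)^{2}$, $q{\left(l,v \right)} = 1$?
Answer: $169$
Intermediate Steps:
$I = 16$ ($I = \left(3 + 1\right)^{2} = 4^{2} = 16$)
$\left(T{\left(7 \right)} + I\right)^{2} = \left(-3 + 16\right)^{2} = 13^{2} = 169$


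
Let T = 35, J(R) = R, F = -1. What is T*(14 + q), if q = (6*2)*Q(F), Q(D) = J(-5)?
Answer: -1610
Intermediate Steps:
Q(D) = -5
q = -60 (q = (6*2)*(-5) = 12*(-5) = -60)
T*(14 + q) = 35*(14 - 60) = 35*(-46) = -1610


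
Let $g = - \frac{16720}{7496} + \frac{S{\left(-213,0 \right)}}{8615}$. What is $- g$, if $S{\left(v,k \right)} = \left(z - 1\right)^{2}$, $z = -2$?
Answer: $\frac{17996917}{8072255} \approx 2.2295$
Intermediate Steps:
$S{\left(v,k \right)} = 9$ ($S{\left(v,k \right)} = \left(-2 - 1\right)^{2} = \left(-3\right)^{2} = 9$)
$g = - \frac{17996917}{8072255}$ ($g = - \frac{16720}{7496} + \frac{9}{8615} = \left(-16720\right) \frac{1}{7496} + 9 \cdot \frac{1}{8615} = - \frac{2090}{937} + \frac{9}{8615} = - \frac{17996917}{8072255} \approx -2.2295$)
$- g = \left(-1\right) \left(- \frac{17996917}{8072255}\right) = \frac{17996917}{8072255}$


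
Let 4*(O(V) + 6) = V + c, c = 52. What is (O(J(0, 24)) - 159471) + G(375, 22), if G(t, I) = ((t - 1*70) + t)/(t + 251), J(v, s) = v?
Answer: -49911892/313 ≈ -1.5946e+5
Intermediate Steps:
O(V) = 7 + V/4 (O(V) = -6 + (V + 52)/4 = -6 + (52 + V)/4 = -6 + (13 + V/4) = 7 + V/4)
G(t, I) = (-70 + 2*t)/(251 + t) (G(t, I) = ((t - 70) + t)/(251 + t) = ((-70 + t) + t)/(251 + t) = (-70 + 2*t)/(251 + t))
(O(J(0, 24)) - 159471) + G(375, 22) = ((7 + (¼)*0) - 159471) + 2*(-35 + 375)/(251 + 375) = ((7 + 0) - 159471) + 2*340/626 = (7 - 159471) + 2*(1/626)*340 = -159464 + 340/313 = -49911892/313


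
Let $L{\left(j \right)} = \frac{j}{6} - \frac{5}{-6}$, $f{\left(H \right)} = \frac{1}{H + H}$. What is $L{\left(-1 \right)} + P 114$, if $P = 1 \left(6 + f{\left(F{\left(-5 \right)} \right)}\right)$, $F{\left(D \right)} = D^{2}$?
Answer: $\frac{51521}{75} \approx 686.95$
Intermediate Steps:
$f{\left(H \right)} = \frac{1}{2 H}$
$P = \frac{301}{50}$ ($P = 1 \left(6 + \frac{1}{2 \left(-5\right)^{2}}\right) = 1 \left(6 + \frac{1}{2 \cdot 25}\right) = 1 \left(6 + \frac{1}{2} \cdot \frac{1}{25}\right) = 1 \left(6 + \frac{1}{50}\right) = 1 \cdot \frac{301}{50} = \frac{301}{50} \approx 6.02$)
$L{\left(j \right)} = \frac{5}{6} + \frac{j}{6}$ ($L{\left(j \right)} = j \frac{1}{6} - - \frac{5}{6} = \frac{j}{6} + \frac{5}{6} = \frac{5}{6} + \frac{j}{6}$)
$L{\left(-1 \right)} + P 114 = \left(\frac{5}{6} + \frac{1}{6} \left(-1\right)\right) + \frac{301}{50} \cdot 114 = \left(\frac{5}{6} - \frac{1}{6}\right) + \frac{17157}{25} = \frac{2}{3} + \frac{17157}{25} = \frac{51521}{75}$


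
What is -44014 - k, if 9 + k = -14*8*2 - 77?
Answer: -43704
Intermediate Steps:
k = -310 (k = -9 + (-14*8*2 - 77) = -9 + (-112*2 - 77) = -9 + (-224 - 77) = -9 - 301 = -310)
-44014 - k = -44014 - 1*(-310) = -44014 + 310 = -43704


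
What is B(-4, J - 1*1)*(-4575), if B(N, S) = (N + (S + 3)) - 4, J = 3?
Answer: 13725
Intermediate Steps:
B(N, S) = -1 + N + S (B(N, S) = (N + (3 + S)) - 4 = (3 + N + S) - 4 = -1 + N + S)
B(-4, J - 1*1)*(-4575) = (-1 - 4 + (3 - 1*1))*(-4575) = (-1 - 4 + (3 - 1))*(-4575) = (-1 - 4 + 2)*(-4575) = -3*(-4575) = 13725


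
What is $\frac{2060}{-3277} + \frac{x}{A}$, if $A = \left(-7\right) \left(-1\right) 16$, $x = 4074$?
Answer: $\frac{937127}{26216} \approx 35.746$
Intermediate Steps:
$A = 112$ ($A = 7 \cdot 16 = 112$)
$\frac{2060}{-3277} + \frac{x}{A} = \frac{2060}{-3277} + \frac{4074}{112} = 2060 \left(- \frac{1}{3277}\right) + 4074 \cdot \frac{1}{112} = - \frac{2060}{3277} + \frac{291}{8} = \frac{937127}{26216}$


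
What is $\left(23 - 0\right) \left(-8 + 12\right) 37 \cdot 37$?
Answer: $125948$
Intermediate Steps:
$\left(23 - 0\right) \left(-8 + 12\right) 37 \cdot 37 = \left(23 + 0\right) 4 \cdot 37 \cdot 37 = 23 \cdot 4 \cdot 37 \cdot 37 = 92 \cdot 37 \cdot 37 = 3404 \cdot 37 = 125948$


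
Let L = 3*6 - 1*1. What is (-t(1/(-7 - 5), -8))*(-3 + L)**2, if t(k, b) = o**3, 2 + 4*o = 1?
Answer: 49/16 ≈ 3.0625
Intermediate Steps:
o = -1/4 (o = -1/2 + (1/4)*1 = -1/2 + 1/4 = -1/4 ≈ -0.25000)
t(k, b) = -1/64 (t(k, b) = (-1/4)**3 = -1/64)
L = 17 (L = 18 - 1 = 17)
(-t(1/(-7 - 5), -8))*(-3 + L)**2 = (-1*(-1/64))*(-3 + 17)**2 = (1/64)*14**2 = (1/64)*196 = 49/16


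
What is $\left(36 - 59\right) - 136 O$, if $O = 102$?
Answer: $-13895$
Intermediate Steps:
$\left(36 - 59\right) - 136 O = \left(36 - 59\right) - 13872 = -23 - 13872 = -13895$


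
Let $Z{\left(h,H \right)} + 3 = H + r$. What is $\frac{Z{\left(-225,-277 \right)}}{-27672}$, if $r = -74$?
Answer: $\frac{59}{4612} \approx 0.012793$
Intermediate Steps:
$Z{\left(h,H \right)} = -77 + H$ ($Z{\left(h,H \right)} = -3 + \left(H - 74\right) = -3 + \left(-74 + H\right) = -77 + H$)
$\frac{Z{\left(-225,-277 \right)}}{-27672} = \frac{-77 - 277}{-27672} = \left(-354\right) \left(- \frac{1}{27672}\right) = \frac{59}{4612}$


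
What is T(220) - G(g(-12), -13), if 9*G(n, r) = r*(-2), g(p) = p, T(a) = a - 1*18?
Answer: 1792/9 ≈ 199.11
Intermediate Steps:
T(a) = -18 + a (T(a) = a - 18 = -18 + a)
G(n, r) = -2*r/9 (G(n, r) = (r*(-2))/9 = (-2*r)/9 = -2*r/9)
T(220) - G(g(-12), -13) = (-18 + 220) - (-2)*(-13)/9 = 202 - 1*26/9 = 202 - 26/9 = 1792/9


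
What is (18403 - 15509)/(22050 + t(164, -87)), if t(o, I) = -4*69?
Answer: 1447/10887 ≈ 0.13291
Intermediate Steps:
t(o, I) = -276
(18403 - 15509)/(22050 + t(164, -87)) = (18403 - 15509)/(22050 - 276) = 2894/21774 = 2894*(1/21774) = 1447/10887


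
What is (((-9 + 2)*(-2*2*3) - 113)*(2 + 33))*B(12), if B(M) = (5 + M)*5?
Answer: -86275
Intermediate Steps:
B(M) = 25 + 5*M
(((-9 + 2)*(-2*2*3) - 113)*(2 + 33))*B(12) = (((-9 + 2)*(-2*2*3) - 113)*(2 + 33))*(25 + 5*12) = ((-(-28)*3 - 113)*35)*(25 + 60) = ((-7*(-12) - 113)*35)*85 = ((84 - 113)*35)*85 = -29*35*85 = -1015*85 = -86275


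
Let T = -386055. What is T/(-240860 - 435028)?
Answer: 128685/225296 ≈ 0.57118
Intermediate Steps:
T/(-240860 - 435028) = -386055/(-240860 - 435028) = -386055/(-675888) = -386055*(-1/675888) = 128685/225296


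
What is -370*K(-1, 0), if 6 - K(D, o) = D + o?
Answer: -2590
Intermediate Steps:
K(D, o) = 6 - D - o (K(D, o) = 6 - (D + o) = 6 + (-D - o) = 6 - D - o)
-370*K(-1, 0) = -370*(6 - 1*(-1) - 1*0) = -370*(6 + 1 + 0) = -370*7 = -2590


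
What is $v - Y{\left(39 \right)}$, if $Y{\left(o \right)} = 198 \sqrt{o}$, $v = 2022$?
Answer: $2022 - 198 \sqrt{39} \approx 785.49$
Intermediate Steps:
$v - Y{\left(39 \right)} = 2022 - 198 \sqrt{39}$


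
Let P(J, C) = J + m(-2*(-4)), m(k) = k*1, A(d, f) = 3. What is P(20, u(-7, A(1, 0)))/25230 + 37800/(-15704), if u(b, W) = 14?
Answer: -59578393/24763245 ≈ -2.4059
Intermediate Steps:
m(k) = k
P(J, C) = 8 + J (P(J, C) = J - 2*(-4) = J + 8 = 8 + J)
P(20, u(-7, A(1, 0)))/25230 + 37800/(-15704) = (8 + 20)/25230 + 37800/(-15704) = 28*(1/25230) + 37800*(-1/15704) = 14/12615 - 4725/1963 = -59578393/24763245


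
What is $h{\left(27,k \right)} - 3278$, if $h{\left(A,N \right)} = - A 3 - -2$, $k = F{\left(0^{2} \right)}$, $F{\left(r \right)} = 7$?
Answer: $-3357$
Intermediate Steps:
$k = 7$
$h{\left(A,N \right)} = 2 - 3 A$ ($h{\left(A,N \right)} = - 3 A + 2 = 2 - 3 A$)
$h{\left(27,k \right)} - 3278 = \left(2 - 81\right) - 3278 = -79 - 3278 = -3357$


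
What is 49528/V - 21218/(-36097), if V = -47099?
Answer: -788465634/1700132603 ≈ -0.46377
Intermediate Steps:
49528/V - 21218/(-36097) = 49528/(-47099) - 21218/(-36097) = 49528*(-1/47099) - 21218*(-1/36097) = -49528/47099 + 21218/36097 = -788465634/1700132603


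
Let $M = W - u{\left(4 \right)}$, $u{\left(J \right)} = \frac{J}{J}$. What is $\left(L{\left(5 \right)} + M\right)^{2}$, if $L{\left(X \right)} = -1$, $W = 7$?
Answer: $25$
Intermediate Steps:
$u{\left(J \right)} = 1$
$M = 6$ ($M = 7 - 1 = 6$)
$\left(L{\left(5 \right)} + M\right)^{2} = \left(-1 + 6\right)^{2} = 5^{2} = 25$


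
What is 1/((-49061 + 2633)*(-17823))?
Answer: 1/827486244 ≈ 1.2085e-9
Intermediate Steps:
1/((-49061 + 2633)*(-17823)) = -1/17823/(-46428) = -1/46428*(-1/17823) = 1/827486244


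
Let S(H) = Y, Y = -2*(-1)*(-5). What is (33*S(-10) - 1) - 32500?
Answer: -32831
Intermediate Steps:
Y = -10 (Y = 2*(-5) = -10)
S(H) = -10
(33*S(-10) - 1) - 32500 = (33*(-10) - 1) - 32500 = (-330 - 1) - 32500 = -331 - 32500 = -32831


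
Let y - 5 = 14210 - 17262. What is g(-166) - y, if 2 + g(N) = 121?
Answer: 3166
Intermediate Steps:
y = -3047 (y = 5 + (14210 - 17262) = 5 - 3052 = -3047)
g(N) = 119 (g(N) = -2 + 121 = 119)
g(-166) - y = 119 - 1*(-3047) = 119 + 3047 = 3166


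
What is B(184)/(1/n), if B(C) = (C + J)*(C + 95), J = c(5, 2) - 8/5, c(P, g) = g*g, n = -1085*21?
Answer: -1184947596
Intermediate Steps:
n = -22785
c(P, g) = g**2
J = 12/5 (J = 2**2 - 8/5 = 4 + (1/5)*(-8) = 4 - 8/5 = 12/5 ≈ 2.4000)
B(C) = (95 + C)*(12/5 + C) (B(C) = (C + 12/5)*(C + 95) = (12/5 + C)*(95 + C) = (95 + C)*(12/5 + C))
B(184)/(1/n) = (228 + 184**2 + (487/5)*184)/(1/(-22785)) = (228 + 33856 + 89608/5)/(-1/22785) = (260028/5)*(-22785) = -1184947596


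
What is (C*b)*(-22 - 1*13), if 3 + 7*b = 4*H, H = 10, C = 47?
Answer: -8695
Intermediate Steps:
b = 37/7 (b = -3/7 + (4*10)/7 = -3/7 + (1/7)*40 = -3/7 + 40/7 = 37/7 ≈ 5.2857)
(C*b)*(-22 - 1*13) = (47*(37/7))*(-22 - 1*13) = 1739*(-22 - 13)/7 = (1739/7)*(-35) = -8695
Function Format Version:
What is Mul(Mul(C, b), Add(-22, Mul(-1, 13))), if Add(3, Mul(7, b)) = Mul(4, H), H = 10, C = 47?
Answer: -8695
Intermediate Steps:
b = Rational(37, 7) (b = Add(Rational(-3, 7), Mul(Rational(1, 7), Mul(4, 10))) = Add(Rational(-3, 7), Mul(Rational(1, 7), 40)) = Add(Rational(-3, 7), Rational(40, 7)) = Rational(37, 7) ≈ 5.2857)
Mul(Mul(C, b), Add(-22, Mul(-1, 13))) = Mul(Mul(47, Rational(37, 7)), Add(-22, Mul(-1, 13))) = Mul(Rational(1739, 7), Add(-22, -13)) = Mul(Rational(1739, 7), -35) = -8695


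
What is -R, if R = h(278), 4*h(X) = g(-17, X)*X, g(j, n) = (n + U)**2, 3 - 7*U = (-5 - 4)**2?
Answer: -242514968/49 ≈ -4.9493e+6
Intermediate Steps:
U = -78/7 (U = 3/7 - (-5 - 4)**2/7 = 3/7 - 1/7*(-9)**2 = 3/7 - 1/7*81 = 3/7 - 81/7 = -78/7 ≈ -11.143)
g(j, n) = (-78/7 + n)**2 (g(j, n) = (n - 78/7)**2 = (-78/7 + n)**2)
h(X) = X*(-78 + 7*X)**2/196 (h(X) = (((-78 + 7*X)**2/49)*X)/4 = (X*(-78 + 7*X)**2/49)/4 = X*(-78 + 7*X)**2/196)
R = 242514968/49 (R = (1/196)*278*(-78 + 7*278)**2 = (1/196)*278*(-78 + 1946)**2 = (1/196)*278*1868**2 = (1/196)*278*3489424 = 242514968/49 ≈ 4.9493e+6)
-R = -1*242514968/49 = -242514968/49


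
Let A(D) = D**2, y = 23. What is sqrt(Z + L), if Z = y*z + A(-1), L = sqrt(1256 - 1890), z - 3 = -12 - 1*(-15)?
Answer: sqrt(139 + I*sqrt(634)) ≈ 11.838 + 1.0635*I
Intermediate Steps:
z = 6 (z = 3 + (-12 - 1*(-15)) = 3 + (-12 + 15) = 3 + 3 = 6)
L = I*sqrt(634) (L = sqrt(-634) = I*sqrt(634) ≈ 25.179*I)
Z = 139 (Z = 23*6 + (-1)**2 = 138 + 1 = 139)
sqrt(Z + L) = sqrt(139 + I*sqrt(634))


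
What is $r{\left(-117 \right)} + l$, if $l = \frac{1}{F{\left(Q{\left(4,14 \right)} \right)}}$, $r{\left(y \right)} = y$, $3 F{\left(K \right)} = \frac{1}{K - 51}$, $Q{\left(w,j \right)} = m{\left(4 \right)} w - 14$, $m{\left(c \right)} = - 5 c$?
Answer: $-552$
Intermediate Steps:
$Q{\left(w,j \right)} = -14 - 20 w$ ($Q{\left(w,j \right)} = \left(-5\right) 4 w - 14 = - 20 w - 14 = -14 - 20 w$)
$F{\left(K \right)} = \frac{1}{3 \left(-51 + K\right)}$ ($F{\left(K \right)} = \frac{1}{3 \left(K - 51\right)} = \frac{1}{3 \left(-51 + K\right)}$)
$l = -435$ ($l = \frac{1}{\frac{1}{3} \frac{1}{-51 - 94}} = \frac{1}{\frac{1}{3} \frac{1}{-145}} = \frac{1}{\frac{1}{3} \left(- \frac{1}{145}\right)} = \frac{1}{- \frac{1}{435}} = -435$)
$r{\left(-117 \right)} + l = -117 - 435 = -552$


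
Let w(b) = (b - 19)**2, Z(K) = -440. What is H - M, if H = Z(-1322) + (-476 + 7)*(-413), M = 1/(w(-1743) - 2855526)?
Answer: 48143797325/249118 ≈ 1.9326e+5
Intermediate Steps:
w(b) = (-19 + b)**2
M = 1/249118 (M = 1/((-19 - 1743)**2 - 2855526) = 1/((-1762)**2 - 2855526) = 1/(3104644 - 2855526) = 1/249118 ≈ 4.0142e-6)
H = 193257 (H = -440 + (-476 + 7)*(-413) = -440 - 469*(-413) = -440 + 193697 = 193257)
H - M = 193257 - 1*1/249118 = 193257 - 1/249118 = 48143797325/249118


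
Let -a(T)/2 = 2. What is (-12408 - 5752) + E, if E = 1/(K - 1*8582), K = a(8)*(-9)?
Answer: -155195361/8546 ≈ -18160.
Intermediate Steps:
a(T) = -4 (a(T) = -2*2 = -4)
K = 36 (K = -4*(-9) = 36)
E = -1/8546 (E = 1/(36 - 1*8582) = 1/(36 - 8582) = 1/(-8546) = -1/8546 ≈ -0.00011701)
(-12408 - 5752) + E = (-12408 - 5752) - 1/8546 = -18160 - 1/8546 = -155195361/8546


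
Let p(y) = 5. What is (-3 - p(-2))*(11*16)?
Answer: -1408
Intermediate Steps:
(-3 - p(-2))*(11*16) = (-3 - 1*5)*(11*16) = (-3 - 5)*176 = -8*176 = -1408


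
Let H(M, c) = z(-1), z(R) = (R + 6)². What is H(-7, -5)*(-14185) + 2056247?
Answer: 1701622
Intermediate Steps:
z(R) = (6 + R)²
H(M, c) = 25 (H(M, c) = (6 - 1)² = 5² = 25)
H(-7, -5)*(-14185) + 2056247 = 25*(-14185) + 2056247 = -354625 + 2056247 = 1701622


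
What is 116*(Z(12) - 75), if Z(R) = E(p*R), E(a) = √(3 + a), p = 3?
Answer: -8700 + 116*√39 ≈ -7975.6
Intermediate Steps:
Z(R) = √(3 + 3*R)
116*(Z(12) - 75) = 116*(√(3 + 3*12) - 75) = 116*(√(3 + 36) - 75) = 116*(√39 - 75) = 116*(-75 + √39) = -8700 + 116*√39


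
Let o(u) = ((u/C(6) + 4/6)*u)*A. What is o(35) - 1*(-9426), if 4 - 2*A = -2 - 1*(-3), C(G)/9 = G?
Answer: 341821/36 ≈ 9495.0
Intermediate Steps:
C(G) = 9*G
A = 3/2 (A = 2 - (-2 - 1*(-3))/2 = 2 - (-2 + 3)/2 = 2 - ½*1 = 2 - ½ = 3/2 ≈ 1.5000)
o(u) = 3*u*(⅔ + u/54)/2 (o(u) = ((u/((9*6)) + 4/6)*u)*(3/2) = ((u/54 + 4*(⅙))*u)*(3/2) = ((u*(1/54) + ⅔)*u)*(3/2) = ((u/54 + ⅔)*u)*(3/2) = ((⅔ + u/54)*u)*(3/2) = (u*(⅔ + u/54))*(3/2) = 3*u*(⅔ + u/54)/2)
o(35) - 1*(-9426) = (1/36)*35*(36 + 35) - 1*(-9426) = (1/36)*35*71 + 9426 = 2485/36 + 9426 = 341821/36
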